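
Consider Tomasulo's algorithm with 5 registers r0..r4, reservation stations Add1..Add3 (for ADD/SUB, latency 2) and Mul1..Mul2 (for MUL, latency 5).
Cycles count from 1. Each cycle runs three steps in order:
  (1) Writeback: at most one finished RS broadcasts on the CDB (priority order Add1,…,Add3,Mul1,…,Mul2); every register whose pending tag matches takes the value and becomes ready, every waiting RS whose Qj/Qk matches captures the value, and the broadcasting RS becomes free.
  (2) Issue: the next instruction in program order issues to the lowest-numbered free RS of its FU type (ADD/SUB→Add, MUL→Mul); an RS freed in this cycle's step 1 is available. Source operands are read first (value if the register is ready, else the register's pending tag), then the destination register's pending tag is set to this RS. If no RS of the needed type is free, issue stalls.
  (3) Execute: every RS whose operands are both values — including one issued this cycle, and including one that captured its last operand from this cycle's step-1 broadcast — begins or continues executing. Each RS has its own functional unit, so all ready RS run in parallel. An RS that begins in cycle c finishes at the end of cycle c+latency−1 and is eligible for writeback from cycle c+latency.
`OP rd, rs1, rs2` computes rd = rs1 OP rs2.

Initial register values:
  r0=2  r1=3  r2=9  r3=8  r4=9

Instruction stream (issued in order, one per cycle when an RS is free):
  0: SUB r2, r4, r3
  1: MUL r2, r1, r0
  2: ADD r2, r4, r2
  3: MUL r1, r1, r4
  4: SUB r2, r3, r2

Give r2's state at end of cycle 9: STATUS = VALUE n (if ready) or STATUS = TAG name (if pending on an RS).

  c1: issue SUB r2<-Add1  regs: r0:2,r1:3,r2:Add1,r3:8,r4:9
  c2: issue MUL r2<-Mul1  regs: r0:2,r1:3,r2:Mul1,r3:8,r4:9
  c3: CDB Add1=1; issue ADD r2<-Add1  regs: r0:2,r1:3,r2:Add1,r3:8,r4:9
  c4: issue MUL r1<-Mul2  regs: r0:2,r1:Mul2,r2:Add1,r3:8,r4:9
  c5: issue SUB r2<-Add2  regs: r0:2,r1:Mul2,r2:Add2,r3:8,r4:9
  c6: -  regs: r0:2,r1:Mul2,r2:Add2,r3:8,r4:9
  c7: CDB Mul1=6  regs: r0:2,r1:Mul2,r2:Add2,r3:8,r4:9
  c8: -  regs: r0:2,r1:Mul2,r2:Add2,r3:8,r4:9
  c9: CDB Add1=15  regs: r0:2,r1:Mul2,r2:Add2,r3:8,r4:9

STATUS = TAG Add2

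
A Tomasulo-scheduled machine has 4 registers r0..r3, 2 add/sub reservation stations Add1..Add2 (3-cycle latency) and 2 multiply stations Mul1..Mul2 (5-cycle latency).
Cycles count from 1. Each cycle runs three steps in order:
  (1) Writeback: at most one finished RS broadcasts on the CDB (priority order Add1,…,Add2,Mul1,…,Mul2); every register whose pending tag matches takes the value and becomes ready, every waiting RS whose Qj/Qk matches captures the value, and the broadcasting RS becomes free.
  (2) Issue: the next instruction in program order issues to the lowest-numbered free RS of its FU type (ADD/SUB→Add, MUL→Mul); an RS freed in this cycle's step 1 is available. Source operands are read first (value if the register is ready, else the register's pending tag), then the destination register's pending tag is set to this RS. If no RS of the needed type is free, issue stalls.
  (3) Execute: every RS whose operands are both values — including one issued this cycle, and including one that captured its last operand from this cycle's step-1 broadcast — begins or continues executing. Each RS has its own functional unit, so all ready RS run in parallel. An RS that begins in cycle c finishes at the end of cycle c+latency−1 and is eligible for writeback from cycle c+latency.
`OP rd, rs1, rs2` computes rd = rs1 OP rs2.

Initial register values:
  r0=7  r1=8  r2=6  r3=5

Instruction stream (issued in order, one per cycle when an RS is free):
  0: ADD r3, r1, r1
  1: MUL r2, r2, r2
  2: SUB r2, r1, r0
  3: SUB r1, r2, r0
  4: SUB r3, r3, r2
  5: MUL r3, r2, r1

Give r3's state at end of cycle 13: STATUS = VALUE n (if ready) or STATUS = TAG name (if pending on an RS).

STATUS = TAG Mul1

cycle 1: issue ADD r3<-Add1 // r0:7,r1:8,r2:6,r3:Add1
cycle 2: issue MUL r2<-Mul1 // r0:7,r1:8,r2:Mul1,r3:Add1
cycle 3: issue SUB r2<-Add2 // r0:7,r1:8,r2:Add2,r3:Add1
cycle 4: CDB Add1=16; issue SUB r1<-Add1 // r0:7,r1:Add1,r2:Add2,r3:16
cycle 5: stall // r0:7,r1:Add1,r2:Add2,r3:16
cycle 6: CDB Add2=1; issue SUB r3<-Add2 // r0:7,r1:Add1,r2:1,r3:Add2
cycle 7: CDB Mul1=36; issue MUL r3<-Mul1 // r0:7,r1:Add1,r2:1,r3:Mul1
cycle 8: - // r0:7,r1:Add1,r2:1,r3:Mul1
cycle 9: CDB Add1=-6 // r0:7,r1:-6,r2:1,r3:Mul1
cycle 10: CDB Add2=15 // r0:7,r1:-6,r2:1,r3:Mul1
cycle 11: - // r0:7,r1:-6,r2:1,r3:Mul1
cycle 12: - // r0:7,r1:-6,r2:1,r3:Mul1
cycle 13: - // r0:7,r1:-6,r2:1,r3:Mul1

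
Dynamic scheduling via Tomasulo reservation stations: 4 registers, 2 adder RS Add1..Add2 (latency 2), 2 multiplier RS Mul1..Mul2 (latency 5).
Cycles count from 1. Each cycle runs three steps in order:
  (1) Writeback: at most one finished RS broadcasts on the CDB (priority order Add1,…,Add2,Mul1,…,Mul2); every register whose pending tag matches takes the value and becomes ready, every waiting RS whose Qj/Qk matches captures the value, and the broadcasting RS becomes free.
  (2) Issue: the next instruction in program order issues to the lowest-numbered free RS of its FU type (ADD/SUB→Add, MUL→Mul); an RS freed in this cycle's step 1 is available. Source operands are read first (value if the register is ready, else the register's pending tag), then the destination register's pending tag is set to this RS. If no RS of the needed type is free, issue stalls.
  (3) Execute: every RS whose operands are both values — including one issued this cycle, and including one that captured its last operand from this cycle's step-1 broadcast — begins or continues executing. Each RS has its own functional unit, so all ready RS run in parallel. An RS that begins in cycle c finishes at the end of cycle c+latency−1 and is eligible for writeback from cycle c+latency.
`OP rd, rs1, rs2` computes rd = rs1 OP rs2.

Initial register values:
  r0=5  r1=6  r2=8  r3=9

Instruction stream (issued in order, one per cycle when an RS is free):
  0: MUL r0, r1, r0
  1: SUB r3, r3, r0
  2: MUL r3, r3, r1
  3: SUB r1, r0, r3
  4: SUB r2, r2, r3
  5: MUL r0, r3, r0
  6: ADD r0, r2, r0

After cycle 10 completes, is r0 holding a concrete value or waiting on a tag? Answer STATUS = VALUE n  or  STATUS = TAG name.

STATUS = TAG Mul1

  c1: issue MUL r0<-Mul1  regs: r0:Mul1,r1:6,r2:8,r3:9
  c2: issue SUB r3<-Add1  regs: r0:Mul1,r1:6,r2:8,r3:Add1
  c3: issue MUL r3<-Mul2  regs: r0:Mul1,r1:6,r2:8,r3:Mul2
  c4: issue SUB r1<-Add2  regs: r0:Mul1,r1:Add2,r2:8,r3:Mul2
  c5: stall  regs: r0:Mul1,r1:Add2,r2:8,r3:Mul2
  c6: CDB Mul1=30; stall  regs: r0:30,r1:Add2,r2:8,r3:Mul2
  c7: stall  regs: r0:30,r1:Add2,r2:8,r3:Mul2
  c8: CDB Add1=-21; issue SUB r2<-Add1  regs: r0:30,r1:Add2,r2:Add1,r3:Mul2
  c9: issue MUL r0<-Mul1  regs: r0:Mul1,r1:Add2,r2:Add1,r3:Mul2
  c10: stall  regs: r0:Mul1,r1:Add2,r2:Add1,r3:Mul2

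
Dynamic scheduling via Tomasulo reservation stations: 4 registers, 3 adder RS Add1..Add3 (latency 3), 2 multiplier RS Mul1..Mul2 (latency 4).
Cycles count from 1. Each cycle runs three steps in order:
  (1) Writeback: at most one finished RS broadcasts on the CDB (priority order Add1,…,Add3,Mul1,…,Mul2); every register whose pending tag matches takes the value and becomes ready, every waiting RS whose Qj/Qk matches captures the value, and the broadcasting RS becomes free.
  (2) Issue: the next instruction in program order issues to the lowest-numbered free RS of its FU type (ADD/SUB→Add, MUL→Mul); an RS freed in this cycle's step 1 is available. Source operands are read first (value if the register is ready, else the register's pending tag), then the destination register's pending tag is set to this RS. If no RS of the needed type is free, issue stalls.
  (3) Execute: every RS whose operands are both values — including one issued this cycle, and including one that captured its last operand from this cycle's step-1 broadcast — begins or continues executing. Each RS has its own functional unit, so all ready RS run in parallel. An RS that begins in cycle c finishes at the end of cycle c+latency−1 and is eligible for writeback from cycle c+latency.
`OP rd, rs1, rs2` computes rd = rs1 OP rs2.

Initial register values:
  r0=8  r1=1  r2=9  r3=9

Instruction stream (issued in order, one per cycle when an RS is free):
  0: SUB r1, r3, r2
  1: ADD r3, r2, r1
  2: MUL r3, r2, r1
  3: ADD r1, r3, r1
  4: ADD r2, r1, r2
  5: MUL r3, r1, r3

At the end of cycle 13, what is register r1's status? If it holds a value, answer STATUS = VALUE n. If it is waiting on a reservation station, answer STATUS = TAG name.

cycle 1: issue SUB r1<-Add1 // r0:8,r1:Add1,r2:9,r3:9
cycle 2: issue ADD r3<-Add2 // r0:8,r1:Add1,r2:9,r3:Add2
cycle 3: issue MUL r3<-Mul1 // r0:8,r1:Add1,r2:9,r3:Mul1
cycle 4: CDB Add1=0; issue ADD r1<-Add1 // r0:8,r1:Add1,r2:9,r3:Mul1
cycle 5: issue ADD r2<-Add3 // r0:8,r1:Add1,r2:Add3,r3:Mul1
cycle 6: issue MUL r3<-Mul2 // r0:8,r1:Add1,r2:Add3,r3:Mul2
cycle 7: CDB Add2=9 // r0:8,r1:Add1,r2:Add3,r3:Mul2
cycle 8: CDB Mul1=0 // r0:8,r1:Add1,r2:Add3,r3:Mul2
cycle 9: - // r0:8,r1:Add1,r2:Add3,r3:Mul2
cycle 10: - // r0:8,r1:Add1,r2:Add3,r3:Mul2
cycle 11: CDB Add1=0 // r0:8,r1:0,r2:Add3,r3:Mul2
cycle 12: - // r0:8,r1:0,r2:Add3,r3:Mul2
cycle 13: - // r0:8,r1:0,r2:Add3,r3:Mul2

STATUS = VALUE 0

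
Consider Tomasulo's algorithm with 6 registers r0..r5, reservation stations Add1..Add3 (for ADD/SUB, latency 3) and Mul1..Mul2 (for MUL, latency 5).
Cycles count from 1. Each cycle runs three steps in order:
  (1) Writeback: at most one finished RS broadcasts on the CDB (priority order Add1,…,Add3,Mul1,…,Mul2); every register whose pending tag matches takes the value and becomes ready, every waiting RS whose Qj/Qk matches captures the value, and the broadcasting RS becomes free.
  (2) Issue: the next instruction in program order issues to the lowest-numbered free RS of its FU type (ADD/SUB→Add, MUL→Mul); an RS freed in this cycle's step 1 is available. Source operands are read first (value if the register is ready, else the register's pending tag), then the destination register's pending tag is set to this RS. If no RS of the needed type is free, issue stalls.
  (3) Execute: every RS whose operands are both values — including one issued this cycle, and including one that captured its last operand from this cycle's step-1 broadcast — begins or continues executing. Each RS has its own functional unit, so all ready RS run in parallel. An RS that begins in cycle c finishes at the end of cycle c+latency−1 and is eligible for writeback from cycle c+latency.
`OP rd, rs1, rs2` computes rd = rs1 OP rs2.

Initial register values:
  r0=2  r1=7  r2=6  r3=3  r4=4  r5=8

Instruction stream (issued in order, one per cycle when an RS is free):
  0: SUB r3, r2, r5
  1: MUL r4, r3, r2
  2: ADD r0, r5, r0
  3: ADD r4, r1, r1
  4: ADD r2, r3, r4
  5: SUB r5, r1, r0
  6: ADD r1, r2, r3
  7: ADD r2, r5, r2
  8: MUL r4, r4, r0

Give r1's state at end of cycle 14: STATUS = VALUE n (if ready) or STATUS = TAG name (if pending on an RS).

STATUS = VALUE 10

cycle 1: issue SUB r3<-Add1 // r0:2,r1:7,r2:6,r3:Add1,r4:4,r5:8
cycle 2: issue MUL r4<-Mul1 // r0:2,r1:7,r2:6,r3:Add1,r4:Mul1,r5:8
cycle 3: issue ADD r0<-Add2 // r0:Add2,r1:7,r2:6,r3:Add1,r4:Mul1,r5:8
cycle 4: CDB Add1=-2; issue ADD r4<-Add1 // r0:Add2,r1:7,r2:6,r3:-2,r4:Add1,r5:8
cycle 5: issue ADD r2<-Add3 // r0:Add2,r1:7,r2:Add3,r3:-2,r4:Add1,r5:8
cycle 6: CDB Add2=10; issue SUB r5<-Add2 // r0:10,r1:7,r2:Add3,r3:-2,r4:Add1,r5:Add2
cycle 7: CDB Add1=14; issue ADD r1<-Add1 // r0:10,r1:Add1,r2:Add3,r3:-2,r4:14,r5:Add2
cycle 8: stall // r0:10,r1:Add1,r2:Add3,r3:-2,r4:14,r5:Add2
cycle 9: CDB Add2=-3; issue ADD r2<-Add2 // r0:10,r1:Add1,r2:Add2,r3:-2,r4:14,r5:-3
cycle 10: CDB Add3=12; issue MUL r4<-Mul2 // r0:10,r1:Add1,r2:Add2,r3:-2,r4:Mul2,r5:-3
cycle 11: CDB Mul1=-12 // r0:10,r1:Add1,r2:Add2,r3:-2,r4:Mul2,r5:-3
cycle 12: - // r0:10,r1:Add1,r2:Add2,r3:-2,r4:Mul2,r5:-3
cycle 13: CDB Add1=10 // r0:10,r1:10,r2:Add2,r3:-2,r4:Mul2,r5:-3
cycle 14: CDB Add2=9 // r0:10,r1:10,r2:9,r3:-2,r4:Mul2,r5:-3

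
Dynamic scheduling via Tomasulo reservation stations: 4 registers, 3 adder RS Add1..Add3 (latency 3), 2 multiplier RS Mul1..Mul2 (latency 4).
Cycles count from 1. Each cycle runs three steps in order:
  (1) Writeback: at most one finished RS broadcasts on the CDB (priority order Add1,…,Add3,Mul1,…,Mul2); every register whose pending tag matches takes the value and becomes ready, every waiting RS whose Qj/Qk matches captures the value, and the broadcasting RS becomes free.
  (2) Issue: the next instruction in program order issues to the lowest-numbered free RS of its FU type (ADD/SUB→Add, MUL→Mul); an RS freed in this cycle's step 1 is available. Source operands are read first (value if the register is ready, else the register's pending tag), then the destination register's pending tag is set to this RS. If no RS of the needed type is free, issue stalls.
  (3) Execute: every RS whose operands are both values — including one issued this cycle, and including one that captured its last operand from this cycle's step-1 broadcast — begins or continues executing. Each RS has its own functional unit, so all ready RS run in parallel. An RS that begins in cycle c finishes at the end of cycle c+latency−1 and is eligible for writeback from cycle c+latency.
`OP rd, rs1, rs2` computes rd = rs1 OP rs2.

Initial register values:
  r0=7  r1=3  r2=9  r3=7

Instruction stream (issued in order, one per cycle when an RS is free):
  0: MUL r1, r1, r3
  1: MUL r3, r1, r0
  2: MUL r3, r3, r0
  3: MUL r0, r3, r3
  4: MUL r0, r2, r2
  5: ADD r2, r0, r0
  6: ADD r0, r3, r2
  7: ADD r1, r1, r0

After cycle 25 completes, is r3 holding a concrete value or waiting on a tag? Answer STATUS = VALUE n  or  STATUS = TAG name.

  c1: issue MUL r1<-Mul1  regs: r0:7,r1:Mul1,r2:9,r3:7
  c2: issue MUL r3<-Mul2  regs: r0:7,r1:Mul1,r2:9,r3:Mul2
  c3: stall  regs: r0:7,r1:Mul1,r2:9,r3:Mul2
  c4: stall  regs: r0:7,r1:Mul1,r2:9,r3:Mul2
  c5: CDB Mul1=21; issue MUL r3<-Mul1  regs: r0:7,r1:21,r2:9,r3:Mul1
  c6: stall  regs: r0:7,r1:21,r2:9,r3:Mul1
  c7: stall  regs: r0:7,r1:21,r2:9,r3:Mul1
  c8: stall  regs: r0:7,r1:21,r2:9,r3:Mul1
  c9: CDB Mul2=147; issue MUL r0<-Mul2  regs: r0:Mul2,r1:21,r2:9,r3:Mul1
  c10: stall  regs: r0:Mul2,r1:21,r2:9,r3:Mul1
  c11: stall  regs: r0:Mul2,r1:21,r2:9,r3:Mul1
  c12: stall  regs: r0:Mul2,r1:21,r2:9,r3:Mul1
  c13: CDB Mul1=1029; issue MUL r0<-Mul1  regs: r0:Mul1,r1:21,r2:9,r3:1029
  c14: issue ADD r2<-Add1  regs: r0:Mul1,r1:21,r2:Add1,r3:1029
  c15: issue ADD r0<-Add2  regs: r0:Add2,r1:21,r2:Add1,r3:1029
  c16: issue ADD r1<-Add3  regs: r0:Add2,r1:Add3,r2:Add1,r3:1029
  c17: CDB Mul1=81  regs: r0:Add2,r1:Add3,r2:Add1,r3:1029
  c18: CDB Mul2=1058841  regs: r0:Add2,r1:Add3,r2:Add1,r3:1029
  c19: -  regs: r0:Add2,r1:Add3,r2:Add1,r3:1029
  c20: CDB Add1=162  regs: r0:Add2,r1:Add3,r2:162,r3:1029
  c21: -  regs: r0:Add2,r1:Add3,r2:162,r3:1029
  c22: -  regs: r0:Add2,r1:Add3,r2:162,r3:1029
  c23: CDB Add2=1191  regs: r0:1191,r1:Add3,r2:162,r3:1029
  c24: -  regs: r0:1191,r1:Add3,r2:162,r3:1029
  c25: -  regs: r0:1191,r1:Add3,r2:162,r3:1029

STATUS = VALUE 1029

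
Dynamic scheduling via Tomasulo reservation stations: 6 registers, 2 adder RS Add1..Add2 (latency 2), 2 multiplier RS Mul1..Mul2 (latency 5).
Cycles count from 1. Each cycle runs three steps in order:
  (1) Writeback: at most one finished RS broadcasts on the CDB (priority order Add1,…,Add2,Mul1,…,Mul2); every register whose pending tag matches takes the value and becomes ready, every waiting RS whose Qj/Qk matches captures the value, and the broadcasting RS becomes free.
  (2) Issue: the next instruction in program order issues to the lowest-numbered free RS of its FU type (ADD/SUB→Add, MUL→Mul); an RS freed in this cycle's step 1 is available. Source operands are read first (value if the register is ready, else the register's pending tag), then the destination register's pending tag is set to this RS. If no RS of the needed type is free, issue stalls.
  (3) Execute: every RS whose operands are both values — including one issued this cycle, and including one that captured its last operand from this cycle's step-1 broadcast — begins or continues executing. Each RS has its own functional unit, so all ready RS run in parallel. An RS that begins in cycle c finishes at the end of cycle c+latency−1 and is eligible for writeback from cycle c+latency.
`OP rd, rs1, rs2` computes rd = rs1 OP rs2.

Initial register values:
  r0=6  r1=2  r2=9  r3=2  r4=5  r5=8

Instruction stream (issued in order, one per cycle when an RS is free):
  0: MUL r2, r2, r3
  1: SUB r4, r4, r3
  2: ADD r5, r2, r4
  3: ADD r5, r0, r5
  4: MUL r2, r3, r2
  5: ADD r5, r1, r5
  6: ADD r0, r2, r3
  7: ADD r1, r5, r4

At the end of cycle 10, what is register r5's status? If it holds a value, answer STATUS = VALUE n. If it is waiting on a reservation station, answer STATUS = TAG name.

cycle 1: issue MUL r2<-Mul1 // r0:6,r1:2,r2:Mul1,r3:2,r4:5,r5:8
cycle 2: issue SUB r4<-Add1 // r0:6,r1:2,r2:Mul1,r3:2,r4:Add1,r5:8
cycle 3: issue ADD r5<-Add2 // r0:6,r1:2,r2:Mul1,r3:2,r4:Add1,r5:Add2
cycle 4: CDB Add1=3; issue ADD r5<-Add1 // r0:6,r1:2,r2:Mul1,r3:2,r4:3,r5:Add1
cycle 5: issue MUL r2<-Mul2 // r0:6,r1:2,r2:Mul2,r3:2,r4:3,r5:Add1
cycle 6: CDB Mul1=18; stall // r0:6,r1:2,r2:Mul2,r3:2,r4:3,r5:Add1
cycle 7: stall // r0:6,r1:2,r2:Mul2,r3:2,r4:3,r5:Add1
cycle 8: CDB Add2=21; issue ADD r5<-Add2 // r0:6,r1:2,r2:Mul2,r3:2,r4:3,r5:Add2
cycle 9: stall // r0:6,r1:2,r2:Mul2,r3:2,r4:3,r5:Add2
cycle 10: CDB Add1=27; issue ADD r0<-Add1 // r0:Add1,r1:2,r2:Mul2,r3:2,r4:3,r5:Add2

STATUS = TAG Add2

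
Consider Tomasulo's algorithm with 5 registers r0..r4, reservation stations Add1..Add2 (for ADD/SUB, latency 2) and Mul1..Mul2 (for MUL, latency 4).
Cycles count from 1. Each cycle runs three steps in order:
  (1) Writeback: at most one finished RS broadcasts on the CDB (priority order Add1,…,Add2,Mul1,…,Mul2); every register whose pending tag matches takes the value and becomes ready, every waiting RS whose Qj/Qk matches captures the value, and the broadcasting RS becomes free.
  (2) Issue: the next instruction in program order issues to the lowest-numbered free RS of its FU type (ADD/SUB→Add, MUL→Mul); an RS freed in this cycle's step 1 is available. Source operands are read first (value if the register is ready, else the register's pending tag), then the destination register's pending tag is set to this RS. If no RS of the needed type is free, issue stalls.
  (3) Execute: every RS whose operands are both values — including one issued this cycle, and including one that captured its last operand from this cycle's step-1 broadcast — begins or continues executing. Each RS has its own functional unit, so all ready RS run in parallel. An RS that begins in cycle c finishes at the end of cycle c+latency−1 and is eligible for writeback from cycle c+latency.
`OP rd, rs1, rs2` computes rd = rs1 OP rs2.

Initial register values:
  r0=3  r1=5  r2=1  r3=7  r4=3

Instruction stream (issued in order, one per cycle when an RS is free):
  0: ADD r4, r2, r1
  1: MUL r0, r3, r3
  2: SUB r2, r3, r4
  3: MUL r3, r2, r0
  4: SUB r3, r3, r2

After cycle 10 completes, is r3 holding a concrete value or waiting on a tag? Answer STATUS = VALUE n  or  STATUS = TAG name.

STATUS = TAG Add1

c1: issue ADD r4<-Add1 | r0:3,r1:5,r2:1,r3:7,r4:Add1
c2: issue MUL r0<-Mul1 | r0:Mul1,r1:5,r2:1,r3:7,r4:Add1
c3: CDB Add1=6; issue SUB r2<-Add1 | r0:Mul1,r1:5,r2:Add1,r3:7,r4:6
c4: issue MUL r3<-Mul2 | r0:Mul1,r1:5,r2:Add1,r3:Mul2,r4:6
c5: CDB Add1=1; issue SUB r3<-Add1 | r0:Mul1,r1:5,r2:1,r3:Add1,r4:6
c6: CDB Mul1=49 | r0:49,r1:5,r2:1,r3:Add1,r4:6
c7: - | r0:49,r1:5,r2:1,r3:Add1,r4:6
c8: - | r0:49,r1:5,r2:1,r3:Add1,r4:6
c9: - | r0:49,r1:5,r2:1,r3:Add1,r4:6
c10: CDB Mul2=49 | r0:49,r1:5,r2:1,r3:Add1,r4:6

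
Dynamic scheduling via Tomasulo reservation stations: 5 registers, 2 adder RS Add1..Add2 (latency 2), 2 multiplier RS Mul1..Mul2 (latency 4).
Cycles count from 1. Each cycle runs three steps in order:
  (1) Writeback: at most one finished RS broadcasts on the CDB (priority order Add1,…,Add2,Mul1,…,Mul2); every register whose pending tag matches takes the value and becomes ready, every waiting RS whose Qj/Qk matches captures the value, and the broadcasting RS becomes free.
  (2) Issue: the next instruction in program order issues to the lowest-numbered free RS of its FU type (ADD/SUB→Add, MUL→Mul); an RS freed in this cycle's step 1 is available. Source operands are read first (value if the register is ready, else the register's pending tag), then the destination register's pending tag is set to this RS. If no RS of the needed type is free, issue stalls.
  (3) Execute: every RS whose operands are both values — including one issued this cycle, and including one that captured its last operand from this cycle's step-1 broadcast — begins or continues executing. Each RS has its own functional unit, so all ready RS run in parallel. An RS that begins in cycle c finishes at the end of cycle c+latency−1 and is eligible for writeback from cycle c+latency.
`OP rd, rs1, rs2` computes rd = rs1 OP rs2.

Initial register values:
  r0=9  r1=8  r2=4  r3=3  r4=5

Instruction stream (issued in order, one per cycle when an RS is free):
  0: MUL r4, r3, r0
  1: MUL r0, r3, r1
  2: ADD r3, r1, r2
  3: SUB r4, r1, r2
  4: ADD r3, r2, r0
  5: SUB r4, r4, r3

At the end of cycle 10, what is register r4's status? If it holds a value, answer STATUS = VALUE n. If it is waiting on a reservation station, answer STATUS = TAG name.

c1: issue MUL r4<-Mul1 | r0:9,r1:8,r2:4,r3:3,r4:Mul1
c2: issue MUL r0<-Mul2 | r0:Mul2,r1:8,r2:4,r3:3,r4:Mul1
c3: issue ADD r3<-Add1 | r0:Mul2,r1:8,r2:4,r3:Add1,r4:Mul1
c4: issue SUB r4<-Add2 | r0:Mul2,r1:8,r2:4,r3:Add1,r4:Add2
c5: CDB Add1=12; issue ADD r3<-Add1 | r0:Mul2,r1:8,r2:4,r3:Add1,r4:Add2
c6: CDB Add2=4; issue SUB r4<-Add2 | r0:Mul2,r1:8,r2:4,r3:Add1,r4:Add2
c7: CDB Mul1=27 | r0:Mul2,r1:8,r2:4,r3:Add1,r4:Add2
c8: CDB Mul2=24 | r0:24,r1:8,r2:4,r3:Add1,r4:Add2
c9: - | r0:24,r1:8,r2:4,r3:Add1,r4:Add2
c10: CDB Add1=28 | r0:24,r1:8,r2:4,r3:28,r4:Add2

STATUS = TAG Add2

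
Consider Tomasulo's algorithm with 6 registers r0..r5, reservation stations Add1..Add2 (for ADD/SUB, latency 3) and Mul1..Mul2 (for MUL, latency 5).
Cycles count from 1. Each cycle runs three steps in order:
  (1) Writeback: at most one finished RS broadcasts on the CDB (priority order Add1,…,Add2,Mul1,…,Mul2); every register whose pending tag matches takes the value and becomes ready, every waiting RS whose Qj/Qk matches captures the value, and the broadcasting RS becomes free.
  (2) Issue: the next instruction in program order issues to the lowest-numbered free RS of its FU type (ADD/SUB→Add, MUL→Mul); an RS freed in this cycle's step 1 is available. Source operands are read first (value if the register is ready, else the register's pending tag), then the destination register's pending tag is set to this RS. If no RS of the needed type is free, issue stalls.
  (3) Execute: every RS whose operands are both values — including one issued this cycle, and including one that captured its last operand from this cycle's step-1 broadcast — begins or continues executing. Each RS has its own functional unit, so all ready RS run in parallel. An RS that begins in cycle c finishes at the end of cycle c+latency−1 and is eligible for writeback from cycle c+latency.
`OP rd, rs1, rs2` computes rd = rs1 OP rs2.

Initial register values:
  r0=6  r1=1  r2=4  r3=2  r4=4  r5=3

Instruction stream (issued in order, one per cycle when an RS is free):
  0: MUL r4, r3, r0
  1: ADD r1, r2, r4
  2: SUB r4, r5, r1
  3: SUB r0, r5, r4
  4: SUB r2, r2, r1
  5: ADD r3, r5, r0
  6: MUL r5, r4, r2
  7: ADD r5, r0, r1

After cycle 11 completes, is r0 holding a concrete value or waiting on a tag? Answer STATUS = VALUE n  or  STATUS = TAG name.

STATUS = TAG Add1

c1: issue MUL r4<-Mul1 | r0:6,r1:1,r2:4,r3:2,r4:Mul1,r5:3
c2: issue ADD r1<-Add1 | r0:6,r1:Add1,r2:4,r3:2,r4:Mul1,r5:3
c3: issue SUB r4<-Add2 | r0:6,r1:Add1,r2:4,r3:2,r4:Add2,r5:3
c4: stall | r0:6,r1:Add1,r2:4,r3:2,r4:Add2,r5:3
c5: stall | r0:6,r1:Add1,r2:4,r3:2,r4:Add2,r5:3
c6: CDB Mul1=12; stall | r0:6,r1:Add1,r2:4,r3:2,r4:Add2,r5:3
c7: stall | r0:6,r1:Add1,r2:4,r3:2,r4:Add2,r5:3
c8: stall | r0:6,r1:Add1,r2:4,r3:2,r4:Add2,r5:3
c9: CDB Add1=16; issue SUB r0<-Add1 | r0:Add1,r1:16,r2:4,r3:2,r4:Add2,r5:3
c10: stall | r0:Add1,r1:16,r2:4,r3:2,r4:Add2,r5:3
c11: stall | r0:Add1,r1:16,r2:4,r3:2,r4:Add2,r5:3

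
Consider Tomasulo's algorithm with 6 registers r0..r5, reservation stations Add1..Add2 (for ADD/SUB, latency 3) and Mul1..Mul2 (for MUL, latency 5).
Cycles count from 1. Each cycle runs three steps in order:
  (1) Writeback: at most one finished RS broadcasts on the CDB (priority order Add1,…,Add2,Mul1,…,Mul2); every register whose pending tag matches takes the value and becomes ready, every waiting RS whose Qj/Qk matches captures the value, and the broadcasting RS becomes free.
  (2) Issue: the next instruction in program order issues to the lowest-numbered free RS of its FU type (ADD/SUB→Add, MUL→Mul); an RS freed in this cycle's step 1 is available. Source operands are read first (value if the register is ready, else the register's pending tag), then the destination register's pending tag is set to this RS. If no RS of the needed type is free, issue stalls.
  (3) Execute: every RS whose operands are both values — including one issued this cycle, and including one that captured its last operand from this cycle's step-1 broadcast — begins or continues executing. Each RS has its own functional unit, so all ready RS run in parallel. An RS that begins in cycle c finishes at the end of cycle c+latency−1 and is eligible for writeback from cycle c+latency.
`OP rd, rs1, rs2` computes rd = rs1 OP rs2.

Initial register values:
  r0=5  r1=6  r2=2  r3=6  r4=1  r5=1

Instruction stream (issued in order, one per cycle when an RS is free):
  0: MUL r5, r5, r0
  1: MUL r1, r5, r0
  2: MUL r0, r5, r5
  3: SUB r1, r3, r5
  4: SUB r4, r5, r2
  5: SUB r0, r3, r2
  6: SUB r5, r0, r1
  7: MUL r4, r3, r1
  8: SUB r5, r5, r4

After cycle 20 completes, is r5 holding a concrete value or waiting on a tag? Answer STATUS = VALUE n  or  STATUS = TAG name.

STATUS = VALUE -3

cycle 1: issue MUL r5<-Mul1 // r0:5,r1:6,r2:2,r3:6,r4:1,r5:Mul1
cycle 2: issue MUL r1<-Mul2 // r0:5,r1:Mul2,r2:2,r3:6,r4:1,r5:Mul1
cycle 3: stall // r0:5,r1:Mul2,r2:2,r3:6,r4:1,r5:Mul1
cycle 4: stall // r0:5,r1:Mul2,r2:2,r3:6,r4:1,r5:Mul1
cycle 5: stall // r0:5,r1:Mul2,r2:2,r3:6,r4:1,r5:Mul1
cycle 6: CDB Mul1=5; issue MUL r0<-Mul1 // r0:Mul1,r1:Mul2,r2:2,r3:6,r4:1,r5:5
cycle 7: issue SUB r1<-Add1 // r0:Mul1,r1:Add1,r2:2,r3:6,r4:1,r5:5
cycle 8: issue SUB r4<-Add2 // r0:Mul1,r1:Add1,r2:2,r3:6,r4:Add2,r5:5
cycle 9: stall // r0:Mul1,r1:Add1,r2:2,r3:6,r4:Add2,r5:5
cycle 10: CDB Add1=1; issue SUB r0<-Add1 // r0:Add1,r1:1,r2:2,r3:6,r4:Add2,r5:5
cycle 11: CDB Add2=3; issue SUB r5<-Add2 // r0:Add1,r1:1,r2:2,r3:6,r4:3,r5:Add2
cycle 12: CDB Mul1=25; issue MUL r4<-Mul1 // r0:Add1,r1:1,r2:2,r3:6,r4:Mul1,r5:Add2
cycle 13: CDB Add1=4; issue SUB r5<-Add1 // r0:4,r1:1,r2:2,r3:6,r4:Mul1,r5:Add1
cycle 14: CDB Mul2=25 // r0:4,r1:1,r2:2,r3:6,r4:Mul1,r5:Add1
cycle 15: - // r0:4,r1:1,r2:2,r3:6,r4:Mul1,r5:Add1
cycle 16: CDB Add2=3 // r0:4,r1:1,r2:2,r3:6,r4:Mul1,r5:Add1
cycle 17: CDB Mul1=6 // r0:4,r1:1,r2:2,r3:6,r4:6,r5:Add1
cycle 18: - // r0:4,r1:1,r2:2,r3:6,r4:6,r5:Add1
cycle 19: - // r0:4,r1:1,r2:2,r3:6,r4:6,r5:Add1
cycle 20: CDB Add1=-3 // r0:4,r1:1,r2:2,r3:6,r4:6,r5:-3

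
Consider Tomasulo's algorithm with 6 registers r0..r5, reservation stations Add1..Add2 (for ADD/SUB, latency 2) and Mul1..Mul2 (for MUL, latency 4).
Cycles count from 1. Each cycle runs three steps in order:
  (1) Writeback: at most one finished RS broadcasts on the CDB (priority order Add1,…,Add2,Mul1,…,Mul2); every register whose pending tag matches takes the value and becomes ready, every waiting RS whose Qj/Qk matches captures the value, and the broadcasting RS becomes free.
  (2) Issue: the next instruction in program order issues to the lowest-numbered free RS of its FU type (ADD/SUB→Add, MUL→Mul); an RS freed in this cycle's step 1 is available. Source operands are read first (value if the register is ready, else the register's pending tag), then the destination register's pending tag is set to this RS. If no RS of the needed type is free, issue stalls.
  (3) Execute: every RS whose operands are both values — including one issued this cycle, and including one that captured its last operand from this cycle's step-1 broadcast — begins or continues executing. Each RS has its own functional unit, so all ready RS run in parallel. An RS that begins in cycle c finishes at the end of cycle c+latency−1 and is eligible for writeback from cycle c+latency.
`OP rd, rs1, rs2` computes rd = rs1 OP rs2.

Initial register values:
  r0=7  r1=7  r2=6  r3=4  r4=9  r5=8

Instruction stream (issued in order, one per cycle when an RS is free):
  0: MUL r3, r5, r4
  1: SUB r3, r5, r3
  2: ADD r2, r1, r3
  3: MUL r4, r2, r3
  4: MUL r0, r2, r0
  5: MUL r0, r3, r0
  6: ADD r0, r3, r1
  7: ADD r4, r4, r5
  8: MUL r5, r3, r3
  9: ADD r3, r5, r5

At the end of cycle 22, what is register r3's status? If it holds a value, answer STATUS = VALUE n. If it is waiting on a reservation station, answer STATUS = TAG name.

STATUS = VALUE 8192

  c1: issue MUL r3<-Mul1  regs: r0:7,r1:7,r2:6,r3:Mul1,r4:9,r5:8
  c2: issue SUB r3<-Add1  regs: r0:7,r1:7,r2:6,r3:Add1,r4:9,r5:8
  c3: issue ADD r2<-Add2  regs: r0:7,r1:7,r2:Add2,r3:Add1,r4:9,r5:8
  c4: issue MUL r4<-Mul2  regs: r0:7,r1:7,r2:Add2,r3:Add1,r4:Mul2,r5:8
  c5: CDB Mul1=72; issue MUL r0<-Mul1  regs: r0:Mul1,r1:7,r2:Add2,r3:Add1,r4:Mul2,r5:8
  c6: stall  regs: r0:Mul1,r1:7,r2:Add2,r3:Add1,r4:Mul2,r5:8
  c7: CDB Add1=-64; stall  regs: r0:Mul1,r1:7,r2:Add2,r3:-64,r4:Mul2,r5:8
  c8: stall  regs: r0:Mul1,r1:7,r2:Add2,r3:-64,r4:Mul2,r5:8
  c9: CDB Add2=-57; stall  regs: r0:Mul1,r1:7,r2:-57,r3:-64,r4:Mul2,r5:8
  c10: stall  regs: r0:Mul1,r1:7,r2:-57,r3:-64,r4:Mul2,r5:8
  c11: stall  regs: r0:Mul1,r1:7,r2:-57,r3:-64,r4:Mul2,r5:8
  c12: stall  regs: r0:Mul1,r1:7,r2:-57,r3:-64,r4:Mul2,r5:8
  c13: CDB Mul1=-399; issue MUL r0<-Mul1  regs: r0:Mul1,r1:7,r2:-57,r3:-64,r4:Mul2,r5:8
  c14: CDB Mul2=3648; issue ADD r0<-Add1  regs: r0:Add1,r1:7,r2:-57,r3:-64,r4:3648,r5:8
  c15: issue ADD r4<-Add2  regs: r0:Add1,r1:7,r2:-57,r3:-64,r4:Add2,r5:8
  c16: CDB Add1=-57; issue MUL r5<-Mul2  regs: r0:-57,r1:7,r2:-57,r3:-64,r4:Add2,r5:Mul2
  c17: CDB Add2=3656; issue ADD r3<-Add1  regs: r0:-57,r1:7,r2:-57,r3:Add1,r4:3656,r5:Mul2
  c18: CDB Mul1=25536  regs: r0:-57,r1:7,r2:-57,r3:Add1,r4:3656,r5:Mul2
  c19: -  regs: r0:-57,r1:7,r2:-57,r3:Add1,r4:3656,r5:Mul2
  c20: CDB Mul2=4096  regs: r0:-57,r1:7,r2:-57,r3:Add1,r4:3656,r5:4096
  c21: -  regs: r0:-57,r1:7,r2:-57,r3:Add1,r4:3656,r5:4096
  c22: CDB Add1=8192  regs: r0:-57,r1:7,r2:-57,r3:8192,r4:3656,r5:4096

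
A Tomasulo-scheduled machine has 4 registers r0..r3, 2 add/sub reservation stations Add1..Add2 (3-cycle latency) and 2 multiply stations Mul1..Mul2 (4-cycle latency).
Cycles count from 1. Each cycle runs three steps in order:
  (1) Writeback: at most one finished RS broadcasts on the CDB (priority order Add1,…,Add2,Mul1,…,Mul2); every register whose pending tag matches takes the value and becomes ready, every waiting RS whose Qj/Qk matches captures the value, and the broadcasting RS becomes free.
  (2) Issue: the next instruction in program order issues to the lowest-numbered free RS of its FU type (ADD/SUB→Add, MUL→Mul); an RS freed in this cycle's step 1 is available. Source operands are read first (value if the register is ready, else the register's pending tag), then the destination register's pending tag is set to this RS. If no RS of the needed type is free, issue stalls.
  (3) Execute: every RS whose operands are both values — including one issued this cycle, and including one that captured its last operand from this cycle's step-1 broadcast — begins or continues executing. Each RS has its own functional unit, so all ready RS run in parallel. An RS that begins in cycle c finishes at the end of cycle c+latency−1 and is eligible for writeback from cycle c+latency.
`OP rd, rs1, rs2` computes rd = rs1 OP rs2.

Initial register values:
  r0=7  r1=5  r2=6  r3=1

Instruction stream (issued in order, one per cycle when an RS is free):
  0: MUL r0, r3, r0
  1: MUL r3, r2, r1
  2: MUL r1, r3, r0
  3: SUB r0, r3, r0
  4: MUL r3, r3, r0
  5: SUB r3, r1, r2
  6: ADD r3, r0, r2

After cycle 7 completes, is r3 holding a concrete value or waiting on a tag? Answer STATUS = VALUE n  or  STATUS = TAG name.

STATUS = TAG Mul2

  c1: issue MUL r0<-Mul1  regs: r0:Mul1,r1:5,r2:6,r3:1
  c2: issue MUL r3<-Mul2  regs: r0:Mul1,r1:5,r2:6,r3:Mul2
  c3: stall  regs: r0:Mul1,r1:5,r2:6,r3:Mul2
  c4: stall  regs: r0:Mul1,r1:5,r2:6,r3:Mul2
  c5: CDB Mul1=7; issue MUL r1<-Mul1  regs: r0:7,r1:Mul1,r2:6,r3:Mul2
  c6: CDB Mul2=30; issue SUB r0<-Add1  regs: r0:Add1,r1:Mul1,r2:6,r3:30
  c7: issue MUL r3<-Mul2  regs: r0:Add1,r1:Mul1,r2:6,r3:Mul2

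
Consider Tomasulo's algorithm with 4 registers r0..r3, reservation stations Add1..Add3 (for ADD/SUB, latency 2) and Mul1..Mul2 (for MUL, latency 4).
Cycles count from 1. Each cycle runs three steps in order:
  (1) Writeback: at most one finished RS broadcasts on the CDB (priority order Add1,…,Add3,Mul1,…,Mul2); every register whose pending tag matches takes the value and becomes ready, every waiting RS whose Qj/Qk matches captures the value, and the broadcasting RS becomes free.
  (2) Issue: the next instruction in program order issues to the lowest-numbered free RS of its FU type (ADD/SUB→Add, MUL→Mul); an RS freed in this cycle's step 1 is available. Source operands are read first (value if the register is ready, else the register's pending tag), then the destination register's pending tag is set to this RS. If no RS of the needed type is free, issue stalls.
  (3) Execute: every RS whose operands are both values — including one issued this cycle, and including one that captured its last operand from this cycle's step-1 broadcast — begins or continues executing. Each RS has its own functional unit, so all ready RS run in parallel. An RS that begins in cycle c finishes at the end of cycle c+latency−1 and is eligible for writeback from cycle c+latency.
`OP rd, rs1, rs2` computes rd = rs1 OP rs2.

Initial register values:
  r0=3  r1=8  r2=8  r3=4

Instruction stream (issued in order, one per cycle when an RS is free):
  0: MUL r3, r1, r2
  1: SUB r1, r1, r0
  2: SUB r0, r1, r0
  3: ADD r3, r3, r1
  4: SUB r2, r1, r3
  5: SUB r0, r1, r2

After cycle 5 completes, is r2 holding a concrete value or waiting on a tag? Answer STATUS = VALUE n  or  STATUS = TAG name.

c1: issue MUL r3<-Mul1 | r0:3,r1:8,r2:8,r3:Mul1
c2: issue SUB r1<-Add1 | r0:3,r1:Add1,r2:8,r3:Mul1
c3: issue SUB r0<-Add2 | r0:Add2,r1:Add1,r2:8,r3:Mul1
c4: CDB Add1=5; issue ADD r3<-Add1 | r0:Add2,r1:5,r2:8,r3:Add1
c5: CDB Mul1=64; issue SUB r2<-Add3 | r0:Add2,r1:5,r2:Add3,r3:Add1

STATUS = TAG Add3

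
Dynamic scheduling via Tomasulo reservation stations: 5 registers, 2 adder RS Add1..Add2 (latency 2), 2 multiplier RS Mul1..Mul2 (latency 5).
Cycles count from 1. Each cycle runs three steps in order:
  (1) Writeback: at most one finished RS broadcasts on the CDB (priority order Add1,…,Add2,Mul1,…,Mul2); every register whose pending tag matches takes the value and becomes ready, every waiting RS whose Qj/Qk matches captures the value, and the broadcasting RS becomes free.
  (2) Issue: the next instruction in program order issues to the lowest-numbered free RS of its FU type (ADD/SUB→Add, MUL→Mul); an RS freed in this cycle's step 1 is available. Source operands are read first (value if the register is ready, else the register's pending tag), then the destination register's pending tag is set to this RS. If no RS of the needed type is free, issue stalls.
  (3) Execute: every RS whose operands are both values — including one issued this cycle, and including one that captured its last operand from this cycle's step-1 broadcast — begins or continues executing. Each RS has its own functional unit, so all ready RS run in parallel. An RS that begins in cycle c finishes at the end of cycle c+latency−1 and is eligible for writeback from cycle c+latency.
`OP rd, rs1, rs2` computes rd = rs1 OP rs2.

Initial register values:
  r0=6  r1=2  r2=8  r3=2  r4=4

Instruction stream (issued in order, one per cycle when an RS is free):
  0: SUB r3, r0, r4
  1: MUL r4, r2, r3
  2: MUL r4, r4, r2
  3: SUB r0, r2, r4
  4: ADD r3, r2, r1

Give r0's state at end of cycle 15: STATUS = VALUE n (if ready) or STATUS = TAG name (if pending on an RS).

STATUS = VALUE -120

  c1: issue SUB r3<-Add1  regs: r0:6,r1:2,r2:8,r3:Add1,r4:4
  c2: issue MUL r4<-Mul1  regs: r0:6,r1:2,r2:8,r3:Add1,r4:Mul1
  c3: CDB Add1=2; issue MUL r4<-Mul2  regs: r0:6,r1:2,r2:8,r3:2,r4:Mul2
  c4: issue SUB r0<-Add1  regs: r0:Add1,r1:2,r2:8,r3:2,r4:Mul2
  c5: issue ADD r3<-Add2  regs: r0:Add1,r1:2,r2:8,r3:Add2,r4:Mul2
  c6: -  regs: r0:Add1,r1:2,r2:8,r3:Add2,r4:Mul2
  c7: CDB Add2=10  regs: r0:Add1,r1:2,r2:8,r3:10,r4:Mul2
  c8: CDB Mul1=16  regs: r0:Add1,r1:2,r2:8,r3:10,r4:Mul2
  c9: -  regs: r0:Add1,r1:2,r2:8,r3:10,r4:Mul2
  c10: -  regs: r0:Add1,r1:2,r2:8,r3:10,r4:Mul2
  c11: -  regs: r0:Add1,r1:2,r2:8,r3:10,r4:Mul2
  c12: -  regs: r0:Add1,r1:2,r2:8,r3:10,r4:Mul2
  c13: CDB Mul2=128  regs: r0:Add1,r1:2,r2:8,r3:10,r4:128
  c14: -  regs: r0:Add1,r1:2,r2:8,r3:10,r4:128
  c15: CDB Add1=-120  regs: r0:-120,r1:2,r2:8,r3:10,r4:128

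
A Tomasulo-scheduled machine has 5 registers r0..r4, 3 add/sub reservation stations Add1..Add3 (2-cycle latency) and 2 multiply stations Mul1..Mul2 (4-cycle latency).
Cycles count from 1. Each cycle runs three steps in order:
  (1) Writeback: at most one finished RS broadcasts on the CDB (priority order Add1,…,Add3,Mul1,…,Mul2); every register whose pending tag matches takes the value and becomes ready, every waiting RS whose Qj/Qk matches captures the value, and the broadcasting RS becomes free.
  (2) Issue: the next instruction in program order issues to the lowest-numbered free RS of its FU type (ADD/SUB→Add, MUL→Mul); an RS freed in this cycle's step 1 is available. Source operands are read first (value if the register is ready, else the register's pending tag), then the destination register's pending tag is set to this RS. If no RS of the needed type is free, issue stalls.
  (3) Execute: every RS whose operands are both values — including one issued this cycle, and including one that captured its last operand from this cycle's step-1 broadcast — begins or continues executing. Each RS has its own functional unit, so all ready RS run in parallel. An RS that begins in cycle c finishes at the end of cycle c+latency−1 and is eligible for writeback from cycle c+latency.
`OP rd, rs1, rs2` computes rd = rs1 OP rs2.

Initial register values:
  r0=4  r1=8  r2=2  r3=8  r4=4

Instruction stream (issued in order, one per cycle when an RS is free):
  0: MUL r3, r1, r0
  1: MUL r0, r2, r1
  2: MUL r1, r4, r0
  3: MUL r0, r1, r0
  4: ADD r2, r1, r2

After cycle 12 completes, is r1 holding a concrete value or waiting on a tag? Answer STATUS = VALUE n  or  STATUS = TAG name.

cycle 1: issue MUL r3<-Mul1 // r0:4,r1:8,r2:2,r3:Mul1,r4:4
cycle 2: issue MUL r0<-Mul2 // r0:Mul2,r1:8,r2:2,r3:Mul1,r4:4
cycle 3: stall // r0:Mul2,r1:8,r2:2,r3:Mul1,r4:4
cycle 4: stall // r0:Mul2,r1:8,r2:2,r3:Mul1,r4:4
cycle 5: CDB Mul1=32; issue MUL r1<-Mul1 // r0:Mul2,r1:Mul1,r2:2,r3:32,r4:4
cycle 6: CDB Mul2=16; issue MUL r0<-Mul2 // r0:Mul2,r1:Mul1,r2:2,r3:32,r4:4
cycle 7: issue ADD r2<-Add1 // r0:Mul2,r1:Mul1,r2:Add1,r3:32,r4:4
cycle 8: - // r0:Mul2,r1:Mul1,r2:Add1,r3:32,r4:4
cycle 9: - // r0:Mul2,r1:Mul1,r2:Add1,r3:32,r4:4
cycle 10: CDB Mul1=64 // r0:Mul2,r1:64,r2:Add1,r3:32,r4:4
cycle 11: - // r0:Mul2,r1:64,r2:Add1,r3:32,r4:4
cycle 12: CDB Add1=66 // r0:Mul2,r1:64,r2:66,r3:32,r4:4

STATUS = VALUE 64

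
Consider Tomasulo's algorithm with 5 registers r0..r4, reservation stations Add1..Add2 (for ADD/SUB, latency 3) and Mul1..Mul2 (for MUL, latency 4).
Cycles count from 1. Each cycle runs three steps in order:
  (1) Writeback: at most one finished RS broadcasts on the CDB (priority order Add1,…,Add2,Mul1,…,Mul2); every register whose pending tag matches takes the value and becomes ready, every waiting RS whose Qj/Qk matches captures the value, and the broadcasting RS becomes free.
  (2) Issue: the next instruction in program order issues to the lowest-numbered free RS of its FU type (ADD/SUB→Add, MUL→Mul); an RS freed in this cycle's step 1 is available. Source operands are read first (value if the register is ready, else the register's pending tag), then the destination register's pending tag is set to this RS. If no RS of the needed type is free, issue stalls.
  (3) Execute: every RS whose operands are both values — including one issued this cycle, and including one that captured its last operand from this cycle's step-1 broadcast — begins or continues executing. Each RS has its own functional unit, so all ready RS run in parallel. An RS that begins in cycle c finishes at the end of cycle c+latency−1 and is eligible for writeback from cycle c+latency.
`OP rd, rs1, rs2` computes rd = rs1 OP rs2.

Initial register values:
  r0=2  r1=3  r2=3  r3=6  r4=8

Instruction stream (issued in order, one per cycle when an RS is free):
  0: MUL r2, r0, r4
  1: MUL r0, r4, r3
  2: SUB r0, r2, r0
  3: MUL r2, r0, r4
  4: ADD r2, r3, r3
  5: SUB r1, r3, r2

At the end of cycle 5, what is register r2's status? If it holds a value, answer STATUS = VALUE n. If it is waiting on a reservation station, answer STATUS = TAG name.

c1: issue MUL r2<-Mul1 | r0:2,r1:3,r2:Mul1,r3:6,r4:8
c2: issue MUL r0<-Mul2 | r0:Mul2,r1:3,r2:Mul1,r3:6,r4:8
c3: issue SUB r0<-Add1 | r0:Add1,r1:3,r2:Mul1,r3:6,r4:8
c4: stall | r0:Add1,r1:3,r2:Mul1,r3:6,r4:8
c5: CDB Mul1=16; issue MUL r2<-Mul1 | r0:Add1,r1:3,r2:Mul1,r3:6,r4:8

STATUS = TAG Mul1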